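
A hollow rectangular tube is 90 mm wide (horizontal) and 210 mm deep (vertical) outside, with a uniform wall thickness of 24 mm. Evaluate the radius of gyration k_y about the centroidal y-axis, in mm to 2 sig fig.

Break the section into simple shapes (no overlaps), measuring from the bottom-left corner of the bounding box.
Outer rectangle: 90 × 210, A = 18 900 mm², x = 45 mm, Ī = 12 757 500 mm⁴.
Inner void (subtracted): 42 × 162, A = 6 804 mm², x = 45 mm, Ī = 1 000 188 mm⁴.
By symmetry the centroid is at mid-width, x̄ = 45 mm.
All pieces are centred on the centroidal y-axis, so I = ΣĪ (holes subtracted) = 11 757 312 mm⁴.
Radius of gyration: k = √(I/A) = √(11 757 312 / 12 096) = 31.18 mm.

k_y ≈ 31 mm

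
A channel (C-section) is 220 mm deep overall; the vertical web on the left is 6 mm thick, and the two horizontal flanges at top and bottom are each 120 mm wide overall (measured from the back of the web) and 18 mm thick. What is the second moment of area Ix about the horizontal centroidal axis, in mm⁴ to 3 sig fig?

Ix ≈ 4.73 × 10⁷ mm⁴

Decompose the section into non-overlapping parts with the origin at the bottom-left of its bounding rectangle.
Web: 6 × 220, A = 1 320 mm², y = 110 mm, Ī = 5 324 000 mm⁴.
Top flange (beyond web): 114 × 18, A = 2 052 mm², y = 211 mm, Ī = 55 404 mm⁴.
Bottom flange (beyond web): 114 × 18, A = 2 052 mm², y = 9 mm, Ī = 55 404 mm⁴.
By symmetry the centroid is at mid-height, ȳ = 110 mm.
Transfer each piece to the horizontal centroidal axis using Ī + A·d² with d = y − 110:
  web: d = 0 mm → contributes +5 324 000 mm⁴
  top flange (beyond web): d = 101 mm → contributes +20 987 856 mm⁴
  bottom flange (beyond web): d = -101 mm → contributes +20 987 856 mm⁴
Total I = 47 299 712 mm⁴.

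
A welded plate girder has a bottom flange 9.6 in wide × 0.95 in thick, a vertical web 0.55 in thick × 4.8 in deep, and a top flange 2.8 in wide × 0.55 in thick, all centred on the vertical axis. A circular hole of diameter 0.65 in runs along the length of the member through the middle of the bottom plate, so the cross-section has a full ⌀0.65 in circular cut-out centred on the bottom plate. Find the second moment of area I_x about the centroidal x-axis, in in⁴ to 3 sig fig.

I_x ≈ 55.0 in⁴

Split into non-overlapping primitives; take the origin at the lower-left of the bounding box.
Bottom plate: 9.6 × 0.95, A = 9.12 in², y = 0.475 in, Ī = 0.6859 in⁴.
Web plate: 0.55 × 4.8, A = 2.64 in², y = 3.35 in, Ī = 5.0688 in⁴.
Top plate: 2.8 × 0.55, A = 1.54 in², y = 6.025 in, Ī = 0.038821 in⁴.
Hole (subtracted): ⌀0.65, A = 0.33183 in², y = 0.475 in, Ī = 0.0087624 in⁴.
Centroid: ȳ = ΣA·y / ΣA = 1.7194 in.
Transfer each piece to the centroidal x-axis using Ī + A·d² with d = y − 1.7194:
  bottom plate: d = -1.2444 in → contributes +14.807 in⁴
  web plate: d = 1.6306 in → contributes +12.089 in⁴
  top plate: d = 4.3056 in → contributes +28.588 in⁴
  hole: d = -1.2444 in → contributes −0.52258 in⁴
Total I = 54.962 in⁴.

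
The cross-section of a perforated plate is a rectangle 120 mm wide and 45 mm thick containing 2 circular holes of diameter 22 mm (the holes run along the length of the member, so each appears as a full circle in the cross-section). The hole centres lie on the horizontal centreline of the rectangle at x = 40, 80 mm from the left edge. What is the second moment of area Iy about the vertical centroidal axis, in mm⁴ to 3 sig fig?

Iy ≈ 6.15 × 10⁶ mm⁴

Treat the section as a set of non-overlapping primitives; coordinates are from the bounding-box lower-left.
Plate: 120 × 45, A = 5 400 mm², x = 60 mm, Ī = 6 480 000 mm⁴.
Hole 1 (subtracted): ⌀22, A = 380.13 mm², x = 40 mm, Ī = 11 499 mm⁴.
Hole 2 (subtracted): ⌀22, A = 380.13 mm², x = 80 mm, Ī = 11 499 mm⁴.
By symmetry the centroid is at mid-width, x̄ = 60 mm.
Transfer each piece to the vertical centroidal axis using Ī + A·d² with d = x − 60:
  plate: d = 0 mm → contributes +6 480 000 mm⁴
  hole 1: d = -20 mm → contributes −163 552 mm⁴
  hole 2: d = 20 mm → contributes −163 552 mm⁴
Total I = 6 152 896 mm⁴.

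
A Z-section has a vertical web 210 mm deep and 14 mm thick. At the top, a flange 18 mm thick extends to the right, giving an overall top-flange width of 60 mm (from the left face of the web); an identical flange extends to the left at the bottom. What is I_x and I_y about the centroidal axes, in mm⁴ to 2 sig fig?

Break the section into simple shapes (no overlaps), measuring from the bottom-left corner of the bounding box.
Web: 14 × 210, A = 2 940 mm², y = 105 mm, Ī = 10 804 500 mm⁴.
Top flange (beyond web): 46 × 18, A = 828 mm², y = 201 mm, Ī = 22 356 mm⁴.
Bottom flange (beyond web): 46 × 18, A = 828 mm², y = 9 mm, Ī = 22 356 mm⁴.
Centroid: ȳ = ΣA·y / ΣA = 105 mm.
Transfer each piece to the centroidal x-axis using Ī + A·d² with d = y − 105:
  web: d = 0 mm → contributes +10 804 500 mm⁴
  top flange (beyond web): d = 96 mm → contributes +7 653 204 mm⁴
  bottom flange (beyond web): d = -96 mm → contributes +7 653 204 mm⁴
Total I = 26 110 908 mm⁴.
For the y-axis: x̄ = 53 mm.
Repeating about the centroidal y-axis gives I_y = 1 830 428 mm⁴.

I_x ≈ 2.6 × 10⁷ mm⁴, I_y ≈ 1.8 × 10⁶ mm⁴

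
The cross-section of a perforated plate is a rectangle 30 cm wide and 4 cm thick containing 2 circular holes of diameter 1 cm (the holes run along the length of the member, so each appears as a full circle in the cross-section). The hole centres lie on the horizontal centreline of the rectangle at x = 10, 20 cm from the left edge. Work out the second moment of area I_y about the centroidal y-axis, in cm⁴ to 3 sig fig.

I_y ≈ 8960 cm⁴

Split into non-overlapping primitives; take the origin at the lower-left of the bounding box.
Plate: 30 × 4, A = 120 cm², x = 15 cm, Ī = 9 000 cm⁴.
Hole 1 (subtracted): ⌀1, A = 0.7854 cm², x = 10 cm, Ī = 0.049087 cm⁴.
Hole 2 (subtracted): ⌀1, A = 0.7854 cm², x = 20 cm, Ī = 0.049087 cm⁴.
By symmetry the centroid is at mid-width, x̄ = 15 cm.
Transfer each piece to the centroidal y-axis using Ī + A·d² with d = x − 15:
  plate: d = 0 cm → contributes +9 000 cm⁴
  hole 1: d = -5 cm → contributes −19.684 cm⁴
  hole 2: d = 5 cm → contributes −19.684 cm⁴
Total I = 8960.6 cm⁴.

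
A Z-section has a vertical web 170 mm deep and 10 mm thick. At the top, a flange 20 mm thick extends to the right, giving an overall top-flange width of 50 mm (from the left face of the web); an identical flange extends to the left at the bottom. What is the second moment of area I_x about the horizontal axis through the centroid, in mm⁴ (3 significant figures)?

Decompose the section into non-overlapping parts with the origin at the bottom-left of its bounding rectangle.
Web: 10 × 170, A = 1 700 mm², y = 85 mm, Ī = 4 094 167 mm⁴.
Top flange (beyond web): 40 × 20, A = 800 mm², y = 160 mm, Ī = 26 667 mm⁴.
Bottom flange (beyond web): 40 × 20, A = 800 mm², y = 10 mm, Ī = 26 667 mm⁴.
Centroid: ȳ = ΣA·y / ΣA = 85 mm.
Transfer each piece to the horizontal axis through the centroid using Ī + A·d² with d = y − 85:
  web: d = 0 mm → contributes +4 094 167 mm⁴
  top flange (beyond web): d = 75 mm → contributes +4 526 667 mm⁴
  bottom flange (beyond web): d = -75 mm → contributes +4 526 667 mm⁴
Total I = 13 147 500 mm⁴.

I_x ≈ 1.31 × 10⁷ mm⁴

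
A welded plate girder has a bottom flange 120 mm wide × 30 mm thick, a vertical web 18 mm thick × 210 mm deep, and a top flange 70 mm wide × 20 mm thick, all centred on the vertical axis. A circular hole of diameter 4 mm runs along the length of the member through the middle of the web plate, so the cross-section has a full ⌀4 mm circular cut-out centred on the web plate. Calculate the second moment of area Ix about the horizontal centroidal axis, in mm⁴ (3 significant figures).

Break the section into simple shapes (no overlaps), measuring from the bottom-left corner of the bounding box.
Bottom plate: 120 × 30, A = 3 600 mm², y = 15 mm, Ī = 270 000 mm⁴.
Web plate: 18 × 210, A = 3 780 mm², y = 135 mm, Ī = 13 891 500 mm⁴.
Top plate: 70 × 20, A = 1 400 mm², y = 250 mm, Ī = 46 667 mm⁴.
Hole (subtracted): ⌀4, A = 12.566 mm², y = 135 mm, Ī = 12.566 mm⁴.
Centroid: ȳ = ΣA·y / ΣA = 104.09 mm.
Transfer each piece to the horizontal centroidal axis using Ī + A·d² with d = y − 104.09:
  bottom plate: d = -89.09 mm → contributes +28 843 402 mm⁴
  web plate: d = 30.91 mm → contributes +17 502 982 mm⁴
  top plate: d = 145.91 mm → contributes +29 852 222 mm⁴
  hole: d = 30.91 mm → contributes −12 019 mm⁴
Total I = 76 186 587 mm⁴.

Ix ≈ 7.62 × 10⁷ mm⁴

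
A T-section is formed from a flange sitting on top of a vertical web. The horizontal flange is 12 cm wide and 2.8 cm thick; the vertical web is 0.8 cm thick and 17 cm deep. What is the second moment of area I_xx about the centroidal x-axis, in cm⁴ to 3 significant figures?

Treat the section as a set of non-overlapping primitives; coordinates are from the bounding-box lower-left.
Flange: 12 × 2.8, A = 33.6 cm², y = 18.4 cm, Ī = 21.952 cm⁴.
Web: 0.8 × 17, A = 13.6 cm², y = 8.5 cm, Ī = 327.53 cm⁴.
Centroid: ȳ = ΣA·y / ΣA = 15.547 cm.
Transfer each piece to the centroidal x-axis using Ī + A·d² with d = y − 15.547:
  flange: d = 2.8525 cm → contributes +295.36 cm⁴
  web: d = -7.0475 cm → contributes +1 003 cm⁴
Total I = 1298.4 cm⁴.

I_xx ≈ 1300 cm⁴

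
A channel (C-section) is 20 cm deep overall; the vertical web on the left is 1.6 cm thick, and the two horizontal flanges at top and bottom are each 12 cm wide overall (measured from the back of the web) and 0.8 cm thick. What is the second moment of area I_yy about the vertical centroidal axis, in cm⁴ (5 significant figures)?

I_yy ≈ 550.91 cm⁴

Treat the section as a set of non-overlapping primitives; coordinates are from the bounding-box lower-left.
Web: 1.6 × 20, A = 32 cm², x = 0.8 cm, Ī = 6.826667 cm⁴.
Top flange (beyond web): 10.4 × 0.8, A = 8.32 cm², x = 6.8 cm, Ī = 74.99093 cm⁴.
Bottom flange (beyond web): 10.4 × 0.8, A = 8.32 cm², x = 6.8 cm, Ī = 74.99093 cm⁴.
Centroid: x̄ = ΣA·x / ΣA = 2.852632 cm.
Transfer each piece to the vertical centroidal axis using Ī + A·d² with d = x − 2.852632:
  web: d = -2.052632 cm → contributes +141.6522 cm⁴
  top flange (beyond web): d = 3.947368 cm → contributes +204.6308 cm⁴
  bottom flange (beyond web): d = 3.947368 cm → contributes +204.6308 cm⁴
Total I = 550.9138 cm⁴.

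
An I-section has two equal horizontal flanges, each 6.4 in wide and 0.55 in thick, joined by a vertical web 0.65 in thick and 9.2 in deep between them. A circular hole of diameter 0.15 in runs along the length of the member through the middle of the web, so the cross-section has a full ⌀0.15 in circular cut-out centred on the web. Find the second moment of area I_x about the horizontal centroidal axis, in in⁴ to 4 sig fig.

I_x ≈ 209.7 in⁴

Decompose the section into non-overlapping parts with the origin at the bottom-left of its bounding rectangle.
Bottom flange: 6.4 × 0.55, A = 3.52 in², y = 0.275 in, Ī = 0.0887333 in⁴.
Web: 0.65 × 9.2, A = 5.98 in², y = 5.15 in, Ī = 42.1789 in⁴.
Top flange: 6.4 × 0.55, A = 3.52 in², y = 10.025 in, Ī = 0.0887333 in⁴.
Hole (subtracted): ⌀0.15, A = 0.0176715 in², y = 5.15 in, Ī = 0.0000248505 in⁴.
By symmetry the centroid is at mid-height, ȳ = 5.15 in.
Transfer each piece to the horizontal centroidal axis using Ī + A·d² with d = y − 5.15:
  bottom flange: d = -4.875 in → contributes +83.7437 in⁴
  web: d = 0 in → contributes +42.1789 in⁴
  top flange: d = 4.875 in → contributes +83.7437 in⁴
  hole: d = 0 in → contributes −0.0000248505 in⁴
Total I = 209.666 in⁴.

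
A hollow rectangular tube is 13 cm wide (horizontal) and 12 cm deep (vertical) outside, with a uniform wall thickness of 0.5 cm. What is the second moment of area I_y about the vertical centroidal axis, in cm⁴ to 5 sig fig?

I_y ≈ 613.00 cm⁴

Decompose the section into non-overlapping parts with the origin at the bottom-left of its bounding rectangle.
Outer rectangle: 13 × 12, A = 156 cm², x = 6.5 cm, Ī = 2 197 cm⁴.
Inner void (subtracted): 12 × 11, A = 132 cm², x = 6.5 cm, Ī = 1 584 cm⁴.
By symmetry the centroid is at mid-width, x̄ = 6.5 cm.
All pieces are centred on the vertical centroidal axis, so I = ΣĪ (holes subtracted) = 613 cm⁴.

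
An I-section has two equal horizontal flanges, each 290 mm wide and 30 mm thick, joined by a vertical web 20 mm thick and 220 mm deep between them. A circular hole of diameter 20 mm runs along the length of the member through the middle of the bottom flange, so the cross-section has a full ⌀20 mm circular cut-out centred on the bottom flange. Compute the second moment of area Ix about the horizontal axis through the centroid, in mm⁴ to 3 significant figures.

Break the section into simple shapes (no overlaps), measuring from the bottom-left corner of the bounding box.
Bottom flange: 290 × 30, A = 8 700 mm², y = 15 mm, Ī = 652 500 mm⁴.
Web: 20 × 220, A = 4 400 mm², y = 140 mm, Ī = 17 746 667 mm⁴.
Top flange: 290 × 30, A = 8 700 mm², y = 265 mm, Ī = 652 500 mm⁴.
Hole (subtracted): ⌀20, A = 314.16 mm², y = 15 mm, Ī = 7 854 mm⁴.
Centroid: ȳ = ΣA·y / ΣA = 141.83 mm.
Transfer each piece to the horizontal axis through the centroid using Ī + A·d² with d = y − 141.83:
  bottom flange: d = -126.83 mm → contributes +140 594 334 mm⁴
  web: d = -1.8277 mm → contributes +17 761 365 mm⁴
  top flange: d = 123.17 mm → contributes +132 643 791 mm⁴
  hole: d = -126.83 mm → contributes −5 061 190 mm⁴
Total I = 285 938 300 mm⁴.

Ix ≈ 2.86 × 10⁸ mm⁴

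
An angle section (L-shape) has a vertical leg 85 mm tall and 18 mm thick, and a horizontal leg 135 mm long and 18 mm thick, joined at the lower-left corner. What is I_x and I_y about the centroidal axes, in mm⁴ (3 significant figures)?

I_x ≈ 1.97 × 10⁶ mm⁴, I_y ≈ 6.48 × 10⁶ mm⁴

Split into non-overlapping primitives; take the origin at the lower-left of the bounding box.
Vertical leg: 18 × 85, A = 1 530 mm², y = 42.5 mm, Ī = 921 188 mm⁴.
Horizontal leg (remainder): 117 × 18, A = 2 106 mm², y = 9 mm, Ī = 56 862 mm⁴.
Centroid: ȳ = ΣA·y / ΣA = 23.097 mm.
Transfer each piece to the centroidal x-axis using Ī + A·d² with d = y − 23.097:
  vertical leg: d = 19.403 mm → contributes +1 497 224 mm⁴
  horizontal leg (remainder): d = -14.097 mm → contributes +475 350 mm⁴
Total I = 1 972 574 mm⁴.
For the y-axis: x̄ = 48.097 mm.
Repeating about the centroidal y-axis gives I_y = 6 481 424 mm⁴.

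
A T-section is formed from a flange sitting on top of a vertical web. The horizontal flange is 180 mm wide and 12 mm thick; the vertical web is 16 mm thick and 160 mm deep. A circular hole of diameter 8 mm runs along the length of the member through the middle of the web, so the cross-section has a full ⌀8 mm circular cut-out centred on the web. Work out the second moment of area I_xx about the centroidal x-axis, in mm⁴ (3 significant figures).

I_xx ≈ 1.41 × 10⁷ mm⁴

Decompose the section into non-overlapping parts with the origin at the bottom-left of its bounding rectangle.
Flange: 180 × 12, A = 2 160 mm², y = 166 mm, Ī = 25 920 mm⁴.
Web: 16 × 160, A = 2 560 mm², y = 80 mm, Ī = 5 461 333 mm⁴.
Hole (subtracted): ⌀8, A = 50.265 mm², y = 80 mm, Ī = 201.06 mm⁴.
Centroid: ȳ = ΣA·y / ΣA = 119.78 mm.
Transfer each piece to the centroidal x-axis using Ī + A·d² with d = y − 119.78:
  flange: d = 46.22 mm → contributes +4 640 390 mm⁴
  web: d = -39.78 mm → contributes +9 512 312 mm⁴
  hole: d = -39.78 mm → contributes −79 742 mm⁴
Total I = 14 072 961 mm⁴.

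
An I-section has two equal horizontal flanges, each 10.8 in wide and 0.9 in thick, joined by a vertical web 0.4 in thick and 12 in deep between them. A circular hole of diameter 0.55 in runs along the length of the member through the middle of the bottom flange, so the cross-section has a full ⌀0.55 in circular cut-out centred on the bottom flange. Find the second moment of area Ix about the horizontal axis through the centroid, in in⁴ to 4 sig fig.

Ix ≈ 857.7 in⁴

Treat the section as a set of non-overlapping primitives; coordinates are from the bounding-box lower-left.
Bottom flange: 10.8 × 0.9, A = 9.72 in², y = 0.45 in, Ī = 0.6561 in⁴.
Web: 0.4 × 12, A = 4.8 in², y = 6.9 in, Ī = 57.6 in⁴.
Top flange: 10.8 × 0.9, A = 9.72 in², y = 13.35 in, Ī = 0.6561 in⁴.
Hole (subtracted): ⌀0.55, A = 0.237583 in², y = 0.45 in, Ī = 0.0044918 in⁴.
Centroid: ȳ = ΣA·y / ΣA = 6.96384 in.
Transfer each piece to the horizontal axis through the centroid using Ī + A·d² with d = y − 6.96384:
  bottom flange: d = -6.51384 in → contributes +413.077 in⁴
  web: d = -0.063844 in → contributes +57.6196 in⁴
  top flange: d = 6.38616 in → contributes +397.067 in⁴
  hole: d = -6.51384 in → contributes −10.0852 in⁴
Total I = 857.678 in⁴.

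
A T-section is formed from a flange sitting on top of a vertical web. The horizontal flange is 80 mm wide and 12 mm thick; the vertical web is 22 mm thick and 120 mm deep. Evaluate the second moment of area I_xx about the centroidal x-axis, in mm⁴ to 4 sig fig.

Break the section into simple shapes (no overlaps), measuring from the bottom-left corner of the bounding box.
Flange: 80 × 12, A = 960 mm², y = 126 mm, Ī = 11 520 mm⁴.
Web: 22 × 120, A = 2 640 mm², y = 60 mm, Ī = 3 168 000 mm⁴.
Centroid: ȳ = ΣA·y / ΣA = 77.6 mm.
Transfer each piece to the centroidal x-axis using Ī + A·d² with d = y − 77.6:
  flange: d = 48.4 mm → contributes +2 260 378 mm⁴
  web: d = -17.6 mm → contributes +3 985 766 mm⁴
Total I = 6 246 144 mm⁴.

I_xx ≈ 6.246 × 10⁶ mm⁴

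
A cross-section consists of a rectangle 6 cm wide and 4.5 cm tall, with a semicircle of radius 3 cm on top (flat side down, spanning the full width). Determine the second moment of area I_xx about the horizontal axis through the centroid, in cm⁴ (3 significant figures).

I_xx ≈ 170 cm⁴

Break the section into simple shapes (no overlaps), measuring from the bottom-left corner of the bounding box.
Rectangular body: 6 × 4.5, A = 27 cm², y = 2.25 cm, Ī = 45.563 cm⁴.
Semicircular cap: semicircle r = 3, A = 14.137 cm², y = 5.7732 cm, Ī = 8.8903 cm⁴.
Centroid: ȳ = ΣA·y / ΣA = 3.4608 cm.
Transfer each piece to the horizontal axis through the centroid using Ī + A·d² with d = y − 3.4608:
  rectangular body: d = -1.2108 cm → contributes +85.145 cm⁴
  semicircular cap: d = 2.3124 cm → contributes +84.487 cm⁴
Total I = 169.63 cm⁴.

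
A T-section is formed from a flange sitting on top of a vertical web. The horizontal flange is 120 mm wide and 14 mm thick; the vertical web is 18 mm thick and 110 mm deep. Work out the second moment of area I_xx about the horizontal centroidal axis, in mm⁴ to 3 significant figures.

Split into non-overlapping primitives; take the origin at the lower-left of the bounding box.
Flange: 120 × 14, A = 1 680 mm², y = 117 mm, Ī = 27 440 mm⁴.
Web: 18 × 110, A = 1 980 mm², y = 55 mm, Ī = 1 996 500 mm⁴.
Centroid: ȳ = ΣA·y / ΣA = 83.459 mm.
Transfer each piece to the horizontal centroidal axis using Ī + A·d² with d = y − 83.459:
  flange: d = 33.541 mm → contributes +1 917 436 mm⁴
  web: d = -28.459 mm → contributes +3 600 133 mm⁴
Total I = 5 517 569 mm⁴.

I_xx ≈ 5.52 × 10⁶ mm⁴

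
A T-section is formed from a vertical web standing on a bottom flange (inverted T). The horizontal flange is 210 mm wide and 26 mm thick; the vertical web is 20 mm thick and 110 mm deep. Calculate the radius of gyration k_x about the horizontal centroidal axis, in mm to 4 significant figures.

k_x ≈ 35.73 mm

Treat the section as a set of non-overlapping primitives; coordinates are from the bounding-box lower-left.
Flange: 210 × 26, A = 5 460 mm², y = 13 mm, Ī = 307 580 mm⁴.
Web: 20 × 110, A = 2 200 mm², y = 81 mm, Ī = 2 218 333 mm⁴.
Centroid: ȳ = ΣA·y / ΣA = 32.53 mm.
Transfer each piece to the horizontal centroidal axis using Ī + A·d² with d = y − 32.53:
  flange: d = -19.53 mm → contributes +2 390 144 mm⁴
  web: d = 48.47 mm → contributes +7 386 878 mm⁴
Total I = 9 777 021 mm⁴.
Radius of gyration: k = √(I/A) = √(9 777 021 / 7 660) = 35.7264 mm.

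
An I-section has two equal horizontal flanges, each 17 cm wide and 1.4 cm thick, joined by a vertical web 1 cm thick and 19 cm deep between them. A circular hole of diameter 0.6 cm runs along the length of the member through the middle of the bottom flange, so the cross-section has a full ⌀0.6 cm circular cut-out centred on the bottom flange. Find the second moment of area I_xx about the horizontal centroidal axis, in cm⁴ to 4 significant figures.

I_xx ≈ 5502 cm⁴

Split into non-overlapping primitives; take the origin at the lower-left of the bounding box.
Bottom flange: 17 × 1.4, A = 23.8 cm², y = 0.7 cm, Ī = 3.88733 cm⁴.
Web: 1 × 19, A = 19 cm², y = 10.9 cm, Ī = 571.583 cm⁴.
Top flange: 17 × 1.4, A = 23.8 cm², y = 21.1 cm, Ī = 3.88733 cm⁴.
Hole (subtracted): ⌀0.6, A = 0.282743 cm², y = 0.7 cm, Ī = 0.00636173 cm⁴.
Centroid: ȳ = ΣA·y / ΣA = 10.9435 cm.
Transfer each piece to the horizontal centroidal axis using Ī + A·d² with d = y − 10.9435:
  bottom flange: d = -10.2435 cm → contributes +2501.2 cm⁴
  web: d = -0.0434877 cm → contributes +571.619 cm⁴
  top flange: d = 10.1565 cm → contributes +2458.97 cm⁴
  hole: d = -10.2435 cm → contributes −29.6743 cm⁴
Total I = 5502.11 cm⁴.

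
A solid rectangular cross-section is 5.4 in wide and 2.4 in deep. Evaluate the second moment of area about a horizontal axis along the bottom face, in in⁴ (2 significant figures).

I_base ≈ 25 in⁴

The section: 5.4 × 2.4, A = 12.96 in², y = 1.2 in, Ī = 6.221 in⁴.
Transfer it to a horizontal axis along the bottom face using Ī + A·d² with d = y − 0:
  the section: d = 1.2 in → contributes +24.88 in⁴
Total I = 24.88 in⁴.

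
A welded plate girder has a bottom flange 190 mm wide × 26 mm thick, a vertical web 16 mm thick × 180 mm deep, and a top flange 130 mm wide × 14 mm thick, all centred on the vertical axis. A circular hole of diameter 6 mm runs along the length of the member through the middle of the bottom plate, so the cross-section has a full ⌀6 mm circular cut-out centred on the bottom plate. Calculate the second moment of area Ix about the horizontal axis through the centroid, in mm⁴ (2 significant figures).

Ix ≈ 6.6 × 10⁷ mm⁴

Split into non-overlapping primitives; take the origin at the lower-left of the bounding box.
Bottom plate: 190 × 26, A = 4 940 mm², y = 13 mm, Ī = 278 287 mm⁴.
Web plate: 16 × 180, A = 2 880 mm², y = 116 mm, Ī = 7 776 000 mm⁴.
Top plate: 130 × 14, A = 1 820 mm², y = 213 mm, Ī = 29 727 mm⁴.
Hole (subtracted): ⌀6, A = 28.27 mm², y = 13 mm, Ī = 63.62 mm⁴.
Centroid: ȳ = ΣA·y / ΣA = 81.73 mm.
Transfer each piece to the horizontal axis through the centroid using Ī + A·d² with d = y − 81.73:
  bottom plate: d = -68.73 mm → contributes +23 615 766 mm⁴
  web plate: d = 34.27 mm → contributes +11 157 831 mm⁴
  top plate: d = 131.3 mm → contributes +31 390 329 mm⁴
  hole: d = -68.73 mm → contributes −133 637 mm⁴
Total I = 66 030 289 mm⁴.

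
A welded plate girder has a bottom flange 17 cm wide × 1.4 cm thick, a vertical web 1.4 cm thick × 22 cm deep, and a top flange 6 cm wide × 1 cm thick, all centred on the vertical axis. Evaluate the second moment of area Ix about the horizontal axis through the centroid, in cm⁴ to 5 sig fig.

Treat the section as a set of non-overlapping primitives; coordinates are from the bounding-box lower-left.
Bottom plate: 17 × 1.4, A = 23.8 cm², y = 0.7 cm, Ī = 3.887333 cm⁴.
Web plate: 1.4 × 22, A = 30.8 cm², y = 12.4 cm, Ī = 1242.267 cm⁴.
Top plate: 6 × 1, A = 6 cm², y = 23.9 cm, Ī = 0.5 cm⁴.
Centroid: ȳ = ΣA·y / ΣA = 8.943564 cm.
Transfer each piece to the horizontal axis through the centroid using Ī + A·d² with d = y − 8.943564:
  bottom plate: d = -8.243564 cm → contributes +1621.249 cm⁴
  web plate: d = 3.456436 cm → contributes +1610.233 cm⁴
  top plate: d = 14.95644 cm → contributes +1342.67 cm⁴
Total I = 4574.151 cm⁴.

Ix ≈ 4574.2 cm⁴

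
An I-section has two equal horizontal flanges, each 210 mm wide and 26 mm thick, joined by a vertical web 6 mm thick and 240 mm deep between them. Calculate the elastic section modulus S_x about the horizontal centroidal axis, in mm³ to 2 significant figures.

Decompose the section into non-overlapping parts with the origin at the bottom-left of its bounding rectangle.
Bottom flange: 210 × 26, A = 5 460 mm², y = 13 mm, Ī = 307 580 mm⁴.
Web: 6 × 240, A = 1 440 mm², y = 146 mm, Ī = 6 912 000 mm⁴.
Top flange: 210 × 26, A = 5 460 mm², y = 279 mm, Ī = 307 580 mm⁴.
By symmetry the centroid is at mid-height, ȳ = 146 mm.
Transfer each piece to the horizontal centroidal axis using Ī + A·d² with d = y − 146:
  bottom flange: d = -133 mm → contributes +96 889 520 mm⁴
  web: d = 0 mm → contributes +6 912 000 mm⁴
  top flange: d = 133 mm → contributes +96 889 520 mm⁴
Total I = 200 691 040 mm⁴.
Extreme fibre distance c = 146 mm; S = I/c = 1 374 596 mm³.

S_x ≈ 1.4 × 10⁶ mm³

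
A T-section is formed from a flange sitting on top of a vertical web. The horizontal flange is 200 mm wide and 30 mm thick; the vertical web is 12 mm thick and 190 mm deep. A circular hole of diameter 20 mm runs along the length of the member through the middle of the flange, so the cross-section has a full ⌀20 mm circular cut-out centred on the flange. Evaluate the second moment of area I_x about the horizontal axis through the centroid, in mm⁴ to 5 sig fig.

I_x ≈ 2.6993 × 10⁷ mm⁴

Treat the section as a set of non-overlapping primitives; coordinates are from the bounding-box lower-left.
Flange: 200 × 30, A = 6 000 mm², y = 205 mm, Ī = 450 000 mm⁴.
Web: 12 × 190, A = 2 280 mm², y = 95 mm, Ī = 6 859 000 mm⁴.
Hole (subtracted): ⌀20, A = 314.1593 mm², y = 205 mm, Ī = 7853.982 mm⁴.
Centroid: ȳ = ΣA·y / ΣA = 173.5156 mm.
Transfer each piece to the horizontal axis through the centroid using Ī + A·d² with d = y − 173.5156:
  flange: d = 31.48444 mm → contributes +6 397 618 mm⁴
  web: d = -78.51556 mm → contributes +20 914 502 mm⁴
  hole: d = 31.48444 mm → contributes −319270.5 mm⁴
Total I = 26 992 850 mm⁴.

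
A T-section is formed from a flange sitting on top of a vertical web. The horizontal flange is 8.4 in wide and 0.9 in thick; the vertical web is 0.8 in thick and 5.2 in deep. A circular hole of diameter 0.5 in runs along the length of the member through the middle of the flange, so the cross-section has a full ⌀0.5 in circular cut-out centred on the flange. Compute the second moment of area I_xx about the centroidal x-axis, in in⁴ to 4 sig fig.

I_xx ≈ 34.61 in⁴

Split into non-overlapping primitives; take the origin at the lower-left of the bounding box.
Flange: 8.4 × 0.9, A = 7.56 in², y = 5.65 in, Ī = 0.5103 in⁴.
Web: 0.8 × 5.2, A = 4.16 in², y = 2.6 in, Ī = 9.37387 in⁴.
Hole (subtracted): ⌀0.5, A = 0.19635 in², y = 5.65 in, Ī = 0.00306796 in⁴.
Centroid: ȳ = ΣA·y / ΣA = 4.54896 in.
Transfer each piece to the centroidal x-axis using Ī + A·d² with d = y − 4.54896:
  flange: d = 1.10104 in → contributes +9.67521 in⁴
  web: d = -1.94896 in → contributes +25.1754 in⁴
  hole: d = 1.10104 in → contributes −0.2411 in⁴
Total I = 34.6095 in⁴.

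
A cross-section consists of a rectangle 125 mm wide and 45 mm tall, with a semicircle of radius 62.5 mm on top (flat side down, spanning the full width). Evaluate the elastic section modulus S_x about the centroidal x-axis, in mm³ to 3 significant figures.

S_x ≈ 1.63 × 10⁵ mm³

Split into non-overlapping primitives; take the origin at the lower-left of the bounding box.
Rectangular body: 125 × 45, A = 5 625 mm², y = 22.5 mm, Ī = 949 219 mm⁴.
Semicircular cap: semicircle r = 62.5, A = 6135.9 mm², y = 71.526 mm, Ī = 1 674 758 mm⁴.
Centroid: ȳ = ΣA·y / ΣA = 48.078 mm.
Transfer each piece to the centroidal x-axis using Ī + A·d² with d = y − 48.078:
  rectangular body: d = -25.578 mm → contributes +4 629 232 mm⁴
  semicircular cap: d = 23.448 mm → contributes +5 048 346 mm⁴
Total I = 9 677 577 mm⁴.
Extreme fibre distance c = 59.422 mm; S = I/c = 162 861 mm³.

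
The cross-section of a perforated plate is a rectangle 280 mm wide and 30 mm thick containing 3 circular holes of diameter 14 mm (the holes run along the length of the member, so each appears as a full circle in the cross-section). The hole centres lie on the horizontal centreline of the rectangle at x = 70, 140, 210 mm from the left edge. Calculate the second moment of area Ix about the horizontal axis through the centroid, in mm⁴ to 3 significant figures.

Ix ≈ 6.24 × 10⁵ mm⁴

Decompose the section into non-overlapping parts with the origin at the bottom-left of its bounding rectangle.
Plate: 280 × 30, A = 8 400 mm², y = 15 mm, Ī = 630 000 mm⁴.
Hole 1 (subtracted): ⌀14, A = 153.94 mm², y = 15 mm, Ī = 1885.7 mm⁴.
Hole 2 (subtracted): ⌀14, A = 153.94 mm², y = 15 mm, Ī = 1885.7 mm⁴.
Hole 3 (subtracted): ⌀14, A = 153.94 mm², y = 15 mm, Ī = 1885.7 mm⁴.
By symmetry the centroid is at mid-height, ȳ = 15 mm.
All pieces are centred on the horizontal axis through the centroid, so I = ΣĪ (holes subtracted) = 624 343 mm⁴.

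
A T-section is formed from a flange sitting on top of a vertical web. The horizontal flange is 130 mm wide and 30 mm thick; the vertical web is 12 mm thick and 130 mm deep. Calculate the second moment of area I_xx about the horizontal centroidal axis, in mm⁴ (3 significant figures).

Decompose the section into non-overlapping parts with the origin at the bottom-left of its bounding rectangle.
Flange: 130 × 30, A = 3 900 mm², y = 145 mm, Ī = 292 500 mm⁴.
Web: 12 × 130, A = 1 560 mm², y = 65 mm, Ī = 2 197 000 mm⁴.
Centroid: ȳ = ΣA·y / ΣA = 122.14 mm.
Transfer each piece to the horizontal centroidal axis using Ī + A·d² with d = y − 122.14:
  flange: d = 22.857 mm → contributes +2 330 051 mm⁴
  web: d = -57.143 mm → contributes +7 290 878 mm⁴
Total I = 9 620 929 mm⁴.

I_xx ≈ 9.62 × 10⁶ mm⁴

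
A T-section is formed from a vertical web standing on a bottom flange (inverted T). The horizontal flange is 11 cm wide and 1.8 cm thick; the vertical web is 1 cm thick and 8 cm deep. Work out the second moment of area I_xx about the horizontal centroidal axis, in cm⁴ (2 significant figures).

Decompose the section into non-overlapping parts with the origin at the bottom-left of its bounding rectangle.
Flange: 11 × 1.8, A = 19.8 cm², y = 0.9 cm, Ī = 5.346 cm⁴.
Web: 1 × 8, A = 8 cm², y = 5.8 cm, Ī = 42.67 cm⁴.
Centroid: ȳ = ΣA·y / ΣA = 2.31 cm.
Transfer each piece to the horizontal centroidal axis using Ī + A·d² with d = y − 2.31:
  flange: d = -1.41 cm → contributes +44.71 cm⁴
  web: d = 3.49 cm → contributes +140.1 cm⁴
Total I = 184.8 cm⁴.

I_xx ≈ 180 cm⁴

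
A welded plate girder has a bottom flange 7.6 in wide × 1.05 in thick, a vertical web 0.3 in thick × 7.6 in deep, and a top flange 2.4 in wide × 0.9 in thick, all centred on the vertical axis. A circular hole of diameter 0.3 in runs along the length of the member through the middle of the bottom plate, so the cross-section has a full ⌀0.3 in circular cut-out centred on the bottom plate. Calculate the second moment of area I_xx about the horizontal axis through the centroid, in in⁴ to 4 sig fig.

Split into non-overlapping primitives; take the origin at the lower-left of the bounding box.
Bottom plate: 7.6 × 1.05, A = 7.98 in², y = 0.525 in, Ī = 0.733163 in⁴.
Web plate: 0.3 × 7.6, A = 2.28 in², y = 4.85 in, Ī = 10.9744 in⁴.
Top plate: 2.4 × 0.9, A = 2.16 in², y = 9.1 in, Ī = 0.1458 in⁴.
Hole (subtracted): ⌀0.3, A = 0.0706858 in², y = 0.525 in, Ī = 0.000397608 in⁴.
Centroid: ȳ = ΣA·y / ΣA = 2.82335 in.
Transfer each piece to the horizontal axis through the centroid using Ī + A·d² with d = y − 2.82335:
  bottom plate: d = -2.29835 in → contributes +42.8867 in⁴
  web plate: d = 2.02665 in → contributes +20.3391 in⁴
  top plate: d = 6.27665 in → contributes +85.242 in⁴
  hole: d = -2.29835 in → contributes −0.373788 in⁴
Total I = 148.094 in⁴.

I_xx ≈ 148.1 in⁴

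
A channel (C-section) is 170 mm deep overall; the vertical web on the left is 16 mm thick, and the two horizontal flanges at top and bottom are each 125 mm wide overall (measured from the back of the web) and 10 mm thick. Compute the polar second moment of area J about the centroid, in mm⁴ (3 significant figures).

Break the section into simple shapes (no overlaps), measuring from the bottom-left corner of the bounding box.
Web: 16 × 170, A = 2 720 mm², y = 85 mm, Ī = 6 550 667 mm⁴.
Top flange (beyond web): 109 × 10, A = 1 090 mm², y = 165 mm, Ī = 9083.3 mm⁴.
Bottom flange (beyond web): 109 × 10, A = 1 090 mm², y = 5 mm, Ī = 9083.3 mm⁴.
By symmetry the centroid is at mid-height, ȳ = 85 mm.
Transfer each piece to the centroidal x-axis using Ī + A·d² with d = y − 85:
  web: d = 0 mm → contributes +6 550 667 mm⁴
  top flange (beyond web): d = 80 mm → contributes +6 985 083 mm⁴
  bottom flange (beyond web): d = -80 mm → contributes +6 985 083 mm⁴
Total I = 20 520 833 mm⁴.
For the y-axis: x̄ = 35.806 mm.
Repeating about the centroidal y-axis gives I_y = 6 943 449 mm⁴.
Polar second moment: J = I_x + I_y = 27 464 282 mm⁴.

J ≈ 2.75 × 10⁷ mm⁴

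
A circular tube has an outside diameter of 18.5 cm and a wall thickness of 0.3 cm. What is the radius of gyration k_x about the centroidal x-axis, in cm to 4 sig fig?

Break the section into simple shapes (no overlaps), measuring from the bottom-left corner of the bounding box.
Outer circle: ⌀18.5, A = 268.803 cm², y = 9.25 cm, Ī = 5749.85 cm⁴.
Bore (subtracted): ⌀17.9, A = 251.649 cm², y = 9.25 cm, Ī = 5039.44 cm⁴.
By symmetry the centroid is at mid-height, ȳ = 9.25 cm.
All pieces are centred on the centroidal x-axis, so I = ΣĪ (holes subtracted) = 710.417 cm⁴.
Radius of gyration: k = √(I/A) = √(710.417 / 17.1531) = 6.43555 cm.

k_x ≈ 6.436 cm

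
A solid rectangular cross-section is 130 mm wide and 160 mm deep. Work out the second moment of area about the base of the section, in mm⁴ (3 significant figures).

The section: 130 × 160, A = 20 800 mm², y = 80 mm, Ī = 44 373 333 mm⁴.
Transfer it to the bottom edge using Ī + A·d² with d = y − 0:
  the section: d = 80 mm → contributes +177 493 333 mm⁴
Total I = 177 493 333 mm⁴.

I_base ≈ 1.77 × 10⁸ mm⁴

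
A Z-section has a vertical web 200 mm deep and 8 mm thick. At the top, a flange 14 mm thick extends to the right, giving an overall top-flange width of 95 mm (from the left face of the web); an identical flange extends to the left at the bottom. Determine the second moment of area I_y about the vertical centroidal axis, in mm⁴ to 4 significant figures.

Decompose the section into non-overlapping parts with the origin at the bottom-left of its bounding rectangle.
Web: 8 × 200, A = 1 600 mm², x = 91 mm, Ī = 8533.33 mm⁴.
Top flange (beyond web): 87 × 14, A = 1 218 mm², x = 138.5 mm, Ī = 768 254 mm⁴.
Bottom flange (beyond web): 87 × 14, A = 1 218 mm², x = 43.5 mm, Ī = 768 254 mm⁴.
Centroid: x̄ = ΣA·x / ΣA = 91 mm.
Transfer each piece to the vertical centroidal axis using Ī + A·d² with d = x − 91:
  web: d = 0 mm → contributes +8533.33 mm⁴
  top flange (beyond web): d = 47.5 mm → contributes +3 516 366 mm⁴
  bottom flange (beyond web): d = -47.5 mm → contributes +3 516 366 mm⁴
Total I = 7 041 265 mm⁴.

I_y ≈ 7.041 × 10⁶ mm⁴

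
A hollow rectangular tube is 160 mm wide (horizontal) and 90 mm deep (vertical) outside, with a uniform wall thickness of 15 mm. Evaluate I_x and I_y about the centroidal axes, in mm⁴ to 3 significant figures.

I_x ≈ 7.38 × 10⁶ mm⁴, I_y ≈ 1.97 × 10⁷ mm⁴

Treat the section as a set of non-overlapping primitives; coordinates are from the bounding-box lower-left.
Outer rectangle: 160 × 90, A = 14 400 mm², y = 45 mm, Ī = 9 720 000 mm⁴.
Inner void (subtracted): 130 × 60, A = 7 800 mm², y = 45 mm, Ī = 2 340 000 mm⁴.
By symmetry the centroid is at mid-height, ȳ = 45 mm.
All pieces are centred on the centroidal x-axis, so I = ΣĪ (holes subtracted) = 7 380 000 mm⁴.
Repeating about the centroidal y-axis gives I_y = 19 735 000 mm⁴.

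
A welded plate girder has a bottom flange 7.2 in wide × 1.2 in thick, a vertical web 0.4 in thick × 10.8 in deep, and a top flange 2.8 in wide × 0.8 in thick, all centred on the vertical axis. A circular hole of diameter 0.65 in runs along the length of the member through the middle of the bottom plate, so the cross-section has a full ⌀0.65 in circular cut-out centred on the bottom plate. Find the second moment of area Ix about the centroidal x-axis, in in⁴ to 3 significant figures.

Decompose the section into non-overlapping parts with the origin at the bottom-left of its bounding rectangle.
Bottom plate: 7.2 × 1.2, A = 8.64 in², y = 0.6 in, Ī = 1.0368 in⁴.
Web plate: 0.4 × 10.8, A = 4.32 in², y = 6.6 in, Ī = 41.99 in⁴.
Top plate: 2.8 × 0.8, A = 2.24 in², y = 12.4 in, Ī = 0.11947 in⁴.
Hole (subtracted): ⌀0.65, A = 0.33183 in², y = 0.6 in, Ī = 0.0087624 in⁴.
Centroid: ȳ = ΣA·y / ΣA = 4.1211 in.
Transfer each piece to the centroidal x-axis using Ī + A·d² with d = y − 4.1211:
  bottom plate: d = -3.5211 in → contributes +108.16 in⁴
  web plate: d = 2.4789 in → contributes +68.537 in⁴
  top plate: d = 8.2789 in → contributes +153.65 in⁴
  hole: d = -3.5211 in → contributes −4.1228 in⁴
Total I = 326.22 in⁴.

Ix ≈ 326 in⁴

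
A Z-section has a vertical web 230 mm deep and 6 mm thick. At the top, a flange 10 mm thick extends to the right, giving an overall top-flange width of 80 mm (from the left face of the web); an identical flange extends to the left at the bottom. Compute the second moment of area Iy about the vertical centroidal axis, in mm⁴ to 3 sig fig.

Decompose the section into non-overlapping parts with the origin at the bottom-left of its bounding rectangle.
Web: 6 × 230, A = 1 380 mm², x = 77 mm, Ī = 4 140 mm⁴.
Top flange (beyond web): 74 × 10, A = 740 mm², x = 117 mm, Ī = 337 687 mm⁴.
Bottom flange (beyond web): 74 × 10, A = 740 mm², x = 37 mm, Ī = 337 687 mm⁴.
Centroid: x̄ = ΣA·x / ΣA = 77 mm.
Transfer each piece to the vertical centroidal axis using Ī + A·d² with d = x − 77:
  web: d = 0 mm → contributes +4 140 mm⁴
  top flange (beyond web): d = 40 mm → contributes +1 521 687 mm⁴
  bottom flange (beyond web): d = -40 mm → contributes +1 521 687 mm⁴
Total I = 3 047 513 mm⁴.

Iy ≈ 3.05 × 10⁶ mm⁴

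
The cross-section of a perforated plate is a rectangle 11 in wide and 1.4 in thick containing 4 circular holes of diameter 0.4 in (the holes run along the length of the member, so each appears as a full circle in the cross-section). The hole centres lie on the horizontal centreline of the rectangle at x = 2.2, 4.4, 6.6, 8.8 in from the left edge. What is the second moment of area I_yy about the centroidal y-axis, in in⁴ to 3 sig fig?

Split into non-overlapping primitives; take the origin at the lower-left of the bounding box.
Plate: 11 × 1.4, A = 15.4 in², x = 5.5 in, Ī = 155.28 in⁴.
Hole 1 (subtracted): ⌀0.4, A = 0.12566 in², x = 2.2 in, Ī = 0.0012566 in⁴.
Hole 2 (subtracted): ⌀0.4, A = 0.12566 in², x = 4.4 in, Ī = 0.0012566 in⁴.
Hole 3 (subtracted): ⌀0.4, A = 0.12566 in², x = 6.6 in, Ī = 0.0012566 in⁴.
Hole 4 (subtracted): ⌀0.4, A = 0.12566 in², x = 8.8 in, Ī = 0.0012566 in⁴.
By symmetry the centroid is at mid-width, x̄ = 5.5 in.
Transfer each piece to the centroidal y-axis using Ī + A·d² with d = x − 5.5:
  plate: d = 0 in → contributes +155.28 in⁴
  hole 1: d = -3.3 in → contributes −1.3697 in⁴
  hole 2: d = -1.1 in → contributes −0.15331 in⁴
  hole 3: d = 1.1 in → contributes −0.15331 in⁴
  hole 4: d = 3.3 in → contributes −1.3697 in⁴
Total I = 152.24 in⁴.

I_yy ≈ 152 in⁴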